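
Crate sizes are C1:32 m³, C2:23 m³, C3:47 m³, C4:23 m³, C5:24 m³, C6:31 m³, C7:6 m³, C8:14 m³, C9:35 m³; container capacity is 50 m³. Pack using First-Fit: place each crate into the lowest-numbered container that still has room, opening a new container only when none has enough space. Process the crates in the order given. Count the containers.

6 containers

C1 (32 m³) → container 1 (remaining 18 m³)
C2 (23 m³) → container 2 (remaining 27 m³)
C3 (47 m³) → container 3 (remaining 3 m³)
C4 (23 m³) → container 2 (remaining 4 m³)
C5 (24 m³) → container 4 (remaining 26 m³)
C6 (31 m³) → container 5 (remaining 19 m³)
C7 (6 m³) → container 1 (remaining 12 m³)
C8 (14 m³) → container 4 (remaining 12 m³)
C9 (35 m³) → container 6 (remaining 15 m³)
Final containers: [32,6] [23,23] [47] [24,14] [31] [35].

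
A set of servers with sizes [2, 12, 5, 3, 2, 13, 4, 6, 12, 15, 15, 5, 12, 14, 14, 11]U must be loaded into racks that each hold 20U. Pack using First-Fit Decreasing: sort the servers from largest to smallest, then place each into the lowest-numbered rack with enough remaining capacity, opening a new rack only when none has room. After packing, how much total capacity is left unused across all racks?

Sorted descending: 15, 15, 14, 14, 13, 12, 12, 12, 11, 6, 5, 5, 4, 3, 2, 2.
Put 15U in rack 1; 5U remain.
Put 15U in rack 2; 5U remain.
Put 14U in rack 3; 6U remain.
Put 14U in rack 4; 6U remain.
Put 13U in rack 5; 7U remain.
Put 12U in rack 6; 8U remain.
Put 12U in rack 7; 8U remain.
Put 12U in rack 8; 8U remain.
Put 11U in rack 9; 9U remain.
Put 6U in rack 3; 0U remain.
Put 5U in rack 1; 0U remain.
Put 5U in rack 2; 0U remain.
Put 4U in rack 4; 2U remain.
Put 3U in rack 5; 4U remain.
Put 2U in rack 4; 0U remain.
Put 2U in rack 5; 2U remain.
9 racks × 20U = 180U; used 145U; unused 35U.

35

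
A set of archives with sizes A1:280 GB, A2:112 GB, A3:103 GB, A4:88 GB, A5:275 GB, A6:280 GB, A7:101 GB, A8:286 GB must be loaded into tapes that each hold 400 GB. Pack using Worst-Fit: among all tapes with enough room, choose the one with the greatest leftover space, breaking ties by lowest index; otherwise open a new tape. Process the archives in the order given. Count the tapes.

5

Put A1 (280 GB) in tape 1; 120 GB remain.
Put A2 (112 GB) in tape 1; 8 GB remain.
Put A3 (103 GB) in tape 2; 297 GB remain.
Put A4 (88 GB) in tape 2; 209 GB remain.
Put A5 (275 GB) in tape 3; 125 GB remain.
Put A6 (280 GB) in tape 4; 120 GB remain.
Put A7 (101 GB) in tape 2; 108 GB remain.
Put A8 (286 GB) in tape 5; 114 GB remain.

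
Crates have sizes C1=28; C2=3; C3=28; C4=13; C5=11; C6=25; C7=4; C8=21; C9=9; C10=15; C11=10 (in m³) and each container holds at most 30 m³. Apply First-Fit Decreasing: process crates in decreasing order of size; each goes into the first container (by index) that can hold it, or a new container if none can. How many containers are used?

6 containers

Sorted descending: 28, 28, 25, 21, 15, 13, 11, 10, 9, 4, 3.
container 1: place 28 m³, 2 m³ left
container 2: place 28 m³, 2 m³ left
container 3: place 25 m³, 5 m³ left
container 4: place 21 m³, 9 m³ left
container 5: place 15 m³, 15 m³ left
container 5: place 13 m³, 2 m³ left
container 6: place 11 m³, 19 m³ left
container 6: place 10 m³, 9 m³ left
container 4: place 9 m³, 0 m³ left
container 3: place 4 m³, 1 m³ left
container 6: place 3 m³, 6 m³ left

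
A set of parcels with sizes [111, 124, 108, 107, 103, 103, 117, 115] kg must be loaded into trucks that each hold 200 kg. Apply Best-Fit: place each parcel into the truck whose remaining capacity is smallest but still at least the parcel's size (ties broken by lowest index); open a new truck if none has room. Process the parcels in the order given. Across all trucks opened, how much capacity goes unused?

712

111 kg → truck 1 (remaining 89 kg)
124 kg → truck 2 (remaining 76 kg)
108 kg → truck 3 (remaining 92 kg)
107 kg → truck 4 (remaining 93 kg)
103 kg → truck 5 (remaining 97 kg)
103 kg → truck 6 (remaining 97 kg)
117 kg → truck 7 (remaining 83 kg)
115 kg → truck 8 (remaining 85 kg)
8 trucks × 200 kg = 1600 kg; used 888 kg; unused 712 kg.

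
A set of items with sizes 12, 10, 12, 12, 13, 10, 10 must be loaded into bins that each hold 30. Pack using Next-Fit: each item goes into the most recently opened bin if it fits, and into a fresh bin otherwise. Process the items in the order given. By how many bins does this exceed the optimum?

Next-Fit: [12,10] [12,12] [13,10] [10] → 4 bins.
Total size 79; any packing needs at least ⌈79/30⌉ = 3 bins.
An optimal packing achieves that bound: [13,12] [12,12] [10,10,10] → 3 bins.
Excess: 4 − 3 = 1.

1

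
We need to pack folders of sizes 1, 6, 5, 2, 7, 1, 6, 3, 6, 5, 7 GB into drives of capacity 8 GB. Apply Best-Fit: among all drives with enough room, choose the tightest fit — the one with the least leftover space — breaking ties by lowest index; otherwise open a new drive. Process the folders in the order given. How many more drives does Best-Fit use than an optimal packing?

Best-Fit: [1,6,1] [5,2] [7] [6] [3,5] [6] [7] → 7 drives.
Total size 49 GB; any packing needs at least ⌈49/8⌉ = 7 drives.
So 7 is already optimal.

0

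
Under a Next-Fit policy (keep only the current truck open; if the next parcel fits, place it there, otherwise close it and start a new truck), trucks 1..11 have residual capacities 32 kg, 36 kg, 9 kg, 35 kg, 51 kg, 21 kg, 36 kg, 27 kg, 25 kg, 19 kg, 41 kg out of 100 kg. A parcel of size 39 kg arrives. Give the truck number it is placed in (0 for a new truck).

Next-Fit only looks at truck 11, which has 41 kg free.
39 kg fits there.

11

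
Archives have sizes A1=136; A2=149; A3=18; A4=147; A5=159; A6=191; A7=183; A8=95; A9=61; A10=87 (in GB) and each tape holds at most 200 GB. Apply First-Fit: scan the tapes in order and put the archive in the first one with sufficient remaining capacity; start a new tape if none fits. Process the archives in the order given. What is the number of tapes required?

A1 (136 GB) → tape 1 (remaining 64 GB)
A2 (149 GB) → tape 2 (remaining 51 GB)
A3 (18 GB) → tape 1 (remaining 46 GB)
A4 (147 GB) → tape 3 (remaining 53 GB)
A5 (159 GB) → tape 4 (remaining 41 GB)
A6 (191 GB) → tape 5 (remaining 9 GB)
A7 (183 GB) → tape 6 (remaining 17 GB)
A8 (95 GB) → tape 7 (remaining 105 GB)
A9 (61 GB) → tape 7 (remaining 44 GB)
A10 (87 GB) → tape 8 (remaining 113 GB)

8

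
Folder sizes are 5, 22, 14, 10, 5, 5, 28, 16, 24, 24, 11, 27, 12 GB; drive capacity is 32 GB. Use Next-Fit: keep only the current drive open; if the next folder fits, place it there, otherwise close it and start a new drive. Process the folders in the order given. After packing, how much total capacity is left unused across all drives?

117

Put 5 GB in drive 1; 27 GB remain.
Put 22 GB in drive 1; 5 GB remain.
Put 14 GB in drive 2; 18 GB remain.
Put 10 GB in drive 2; 8 GB remain.
Put 5 GB in drive 2; 3 GB remain.
Put 5 GB in drive 3; 27 GB remain.
Put 28 GB in drive 4; 4 GB remain.
Put 16 GB in drive 5; 16 GB remain.
Put 24 GB in drive 6; 8 GB remain.
Put 24 GB in drive 7; 8 GB remain.
Put 11 GB in drive 8; 21 GB remain.
Put 27 GB in drive 9; 5 GB remain.
Put 12 GB in drive 10; 20 GB remain.
10 drives × 32 GB = 320 GB; used 203 GB; unused 117 GB.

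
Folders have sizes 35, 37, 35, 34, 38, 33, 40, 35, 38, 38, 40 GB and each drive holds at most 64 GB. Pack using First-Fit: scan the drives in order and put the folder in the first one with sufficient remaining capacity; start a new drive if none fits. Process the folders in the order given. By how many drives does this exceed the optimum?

First-Fit: [35] [37] [35] [34] [38] [33] [40] [35] [38] [38] [40] → 11 drives.
11 folders exceed 32 GB (half the capacity), and no two of those can share a drive, so at least 11 drives are needed.
So 11 is already optimal.

0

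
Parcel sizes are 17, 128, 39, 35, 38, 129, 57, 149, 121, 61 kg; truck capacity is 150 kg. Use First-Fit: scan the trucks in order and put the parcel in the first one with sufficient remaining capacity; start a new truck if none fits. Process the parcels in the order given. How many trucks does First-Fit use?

6

Put 17 kg in truck 1; 133 kg remain.
Put 128 kg in truck 1; 5 kg remain.
Put 39 kg in truck 2; 111 kg remain.
Put 35 kg in truck 2; 76 kg remain.
Put 38 kg in truck 2; 38 kg remain.
Put 129 kg in truck 3; 21 kg remain.
Put 57 kg in truck 4; 93 kg remain.
Put 149 kg in truck 5; 1 kg remain.
Put 121 kg in truck 6; 29 kg remain.
Put 61 kg in truck 4; 32 kg remain.
Final trucks: [17,128] [39,35,38] [129] [57,61] [149] [121].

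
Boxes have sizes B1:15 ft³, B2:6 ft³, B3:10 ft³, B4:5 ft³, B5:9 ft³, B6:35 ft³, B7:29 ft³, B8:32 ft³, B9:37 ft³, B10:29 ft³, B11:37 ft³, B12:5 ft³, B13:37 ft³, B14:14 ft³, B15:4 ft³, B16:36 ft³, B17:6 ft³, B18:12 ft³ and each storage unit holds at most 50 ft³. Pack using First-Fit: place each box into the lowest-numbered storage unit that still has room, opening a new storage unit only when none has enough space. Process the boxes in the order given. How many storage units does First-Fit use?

storage unit 1: place B1 (15 ft³), 35 ft³ left
storage unit 1: place B2 (6 ft³), 29 ft³ left
storage unit 1: place B3 (10 ft³), 19 ft³ left
storage unit 1: place B4 (5 ft³), 14 ft³ left
storage unit 1: place B5 (9 ft³), 5 ft³ left
storage unit 2: place B6 (35 ft³), 15 ft³ left
storage unit 3: place B7 (29 ft³), 21 ft³ left
storage unit 4: place B8 (32 ft³), 18 ft³ left
storage unit 5: place B9 (37 ft³), 13 ft³ left
storage unit 6: place B10 (29 ft³), 21 ft³ left
storage unit 7: place B11 (37 ft³), 13 ft³ left
storage unit 1: place B12 (5 ft³), 0 ft³ left
storage unit 8: place B13 (37 ft³), 13 ft³ left
storage unit 2: place B14 (14 ft³), 1 ft³ left
storage unit 3: place B15 (4 ft³), 17 ft³ left
storage unit 9: place B16 (36 ft³), 14 ft³ left
storage unit 3: place B17 (6 ft³), 11 ft³ left
storage unit 4: place B18 (12 ft³), 6 ft³ left
Final storage units: [15,6,10,5,9,5] [35,14] [29,4,6] [32,12] [37] [29] [37] [37] [36].

9 storage units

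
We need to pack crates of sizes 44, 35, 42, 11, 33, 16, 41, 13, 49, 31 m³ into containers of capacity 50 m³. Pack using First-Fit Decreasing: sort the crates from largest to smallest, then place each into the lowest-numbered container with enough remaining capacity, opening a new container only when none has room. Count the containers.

Sorted descending: 49, 44, 42, 41, 35, 33, 31, 16, 13, 11.
49 m³ → container 1 (remaining 1 m³)
44 m³ → container 2 (remaining 6 m³)
42 m³ → container 3 (remaining 8 m³)
41 m³ → container 4 (remaining 9 m³)
35 m³ → container 5 (remaining 15 m³)
33 m³ → container 6 (remaining 17 m³)
31 m³ → container 7 (remaining 19 m³)
16 m³ → container 6 (remaining 1 m³)
13 m³ → container 5 (remaining 2 m³)
11 m³ → container 7 (remaining 8 m³)

7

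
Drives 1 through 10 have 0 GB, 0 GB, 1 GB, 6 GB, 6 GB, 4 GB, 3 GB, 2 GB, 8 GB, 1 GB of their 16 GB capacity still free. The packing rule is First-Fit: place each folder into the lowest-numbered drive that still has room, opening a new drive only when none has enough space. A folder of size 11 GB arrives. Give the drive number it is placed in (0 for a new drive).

0

No drive has ≥ 11 GB free, so a new drive is opened.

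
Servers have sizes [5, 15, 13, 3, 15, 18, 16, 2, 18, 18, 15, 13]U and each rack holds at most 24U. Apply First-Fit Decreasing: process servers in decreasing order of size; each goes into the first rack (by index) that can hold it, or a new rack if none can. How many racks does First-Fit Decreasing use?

9

Sorted descending: 18, 18, 18, 16, 15, 15, 15, 13, 13, 5, 3, 2.
rack 1: place 18U, 6U left
rack 2: place 18U, 6U left
rack 3: place 18U, 6U left
rack 4: place 16U, 8U left
rack 5: place 15U, 9U left
rack 6: place 15U, 9U left
rack 7: place 15U, 9U left
rack 8: place 13U, 11U left
rack 9: place 13U, 11U left
rack 1: place 5U, 1U left
rack 2: place 3U, 3U left
rack 2: place 2U, 1U left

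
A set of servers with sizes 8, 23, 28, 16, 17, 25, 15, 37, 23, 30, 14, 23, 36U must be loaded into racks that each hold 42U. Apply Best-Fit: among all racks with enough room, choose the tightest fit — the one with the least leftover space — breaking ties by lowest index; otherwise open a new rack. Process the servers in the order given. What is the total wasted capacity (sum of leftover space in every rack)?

83

rack 1: place 8U, 34U left
rack 1: place 23U, 11U left
rack 2: place 28U, 14U left
rack 3: place 16U, 26U left
rack 3: place 17U, 9U left
rack 4: place 25U, 17U left
rack 4: place 15U, 2U left
rack 5: place 37U, 5U left
rack 6: place 23U, 19U left
rack 7: place 30U, 12U left
rack 2: place 14U, 0U left
rack 8: place 23U, 19U left
rack 9: place 36U, 6U left
9 racks × 42U = 378U; used 295U; unused 83U.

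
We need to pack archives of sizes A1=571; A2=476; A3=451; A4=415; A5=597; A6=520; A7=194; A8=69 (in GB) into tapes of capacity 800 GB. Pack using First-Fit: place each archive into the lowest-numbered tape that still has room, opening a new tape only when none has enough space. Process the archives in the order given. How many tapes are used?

Put A1 (571 GB) in tape 1; 229 GB remain.
Put A2 (476 GB) in tape 2; 324 GB remain.
Put A3 (451 GB) in tape 3; 349 GB remain.
Put A4 (415 GB) in tape 4; 385 GB remain.
Put A5 (597 GB) in tape 5; 203 GB remain.
Put A6 (520 GB) in tape 6; 280 GB remain.
Put A7 (194 GB) in tape 1; 35 GB remain.
Put A8 (69 GB) in tape 2; 255 GB remain.

6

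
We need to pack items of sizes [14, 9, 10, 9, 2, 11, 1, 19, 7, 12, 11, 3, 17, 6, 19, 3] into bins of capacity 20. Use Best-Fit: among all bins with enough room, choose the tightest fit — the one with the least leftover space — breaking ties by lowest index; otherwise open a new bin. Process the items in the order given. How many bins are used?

8 bins

Put 14 in bin 1; 6 remain.
Put 9 in bin 2; 11 remain.
Put 10 in bin 2; 1 remain.
Put 9 in bin 3; 11 remain.
Put 2 in bin 1; 4 remain.
Put 11 in bin 3; 0 remain.
Put 1 in bin 2; 0 remain.
Put 19 in bin 4; 1 remain.
Put 7 in bin 5; 13 remain.
Put 12 in bin 5; 1 remain.
Put 11 in bin 6; 9 remain.
Put 3 in bin 1; 1 remain.
Put 17 in bin 7; 3 remain.
Put 6 in bin 6; 3 remain.
Put 19 in bin 8; 1 remain.
Put 3 in bin 6; 0 remain.
Final bins: [14,2,3] [9,10,1] [9,11] [19] [7,12] [11,6,3] [17] [19].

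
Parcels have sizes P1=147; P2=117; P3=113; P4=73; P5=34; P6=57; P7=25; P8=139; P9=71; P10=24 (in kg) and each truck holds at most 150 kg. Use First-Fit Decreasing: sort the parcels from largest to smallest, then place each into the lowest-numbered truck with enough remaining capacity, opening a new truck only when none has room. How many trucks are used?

6 trucks

Sorted descending: 147, 139, 117, 113, 73, 71, 57, 34, 25, 24.
truck 1: place 147 kg, 3 kg left
truck 2: place 139 kg, 11 kg left
truck 3: place 117 kg, 33 kg left
truck 4: place 113 kg, 37 kg left
truck 5: place 73 kg, 77 kg left
truck 5: place 71 kg, 6 kg left
truck 6: place 57 kg, 93 kg left
truck 4: place 34 kg, 3 kg left
truck 3: place 25 kg, 8 kg left
truck 6: place 24 kg, 69 kg left
Final trucks: [147] [139] [117,25] [113,34] [73,71] [57,24].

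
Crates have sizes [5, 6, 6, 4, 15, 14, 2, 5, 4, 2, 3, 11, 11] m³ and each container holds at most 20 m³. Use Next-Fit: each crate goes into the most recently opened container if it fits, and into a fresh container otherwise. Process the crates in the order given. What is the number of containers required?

5 m³ → container 1 (remaining 15 m³)
6 m³ → container 1 (remaining 9 m³)
6 m³ → container 1 (remaining 3 m³)
4 m³ → container 2 (remaining 16 m³)
15 m³ → container 2 (remaining 1 m³)
14 m³ → container 3 (remaining 6 m³)
2 m³ → container 3 (remaining 4 m³)
5 m³ → container 4 (remaining 15 m³)
4 m³ → container 4 (remaining 11 m³)
2 m³ → container 4 (remaining 9 m³)
3 m³ → container 4 (remaining 6 m³)
11 m³ → container 5 (remaining 9 m³)
11 m³ → container 6 (remaining 9 m³)
Final containers: [5,6,6] [4,15] [14,2] [5,4,2,3] [11] [11].

6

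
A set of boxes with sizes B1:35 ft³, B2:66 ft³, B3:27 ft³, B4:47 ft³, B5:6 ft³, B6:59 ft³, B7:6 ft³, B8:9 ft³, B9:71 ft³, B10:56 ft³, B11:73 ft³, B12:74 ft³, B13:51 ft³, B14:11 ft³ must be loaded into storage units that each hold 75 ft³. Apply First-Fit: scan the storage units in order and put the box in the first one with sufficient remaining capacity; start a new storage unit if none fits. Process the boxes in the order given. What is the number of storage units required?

9

Put B1 (35 ft³) in storage unit 1; 40 ft³ remain.
Put B2 (66 ft³) in storage unit 2; 9 ft³ remain.
Put B3 (27 ft³) in storage unit 1; 13 ft³ remain.
Put B4 (47 ft³) in storage unit 3; 28 ft³ remain.
Put B5 (6 ft³) in storage unit 1; 7 ft³ remain.
Put B6 (59 ft³) in storage unit 4; 16 ft³ remain.
Put B7 (6 ft³) in storage unit 1; 1 ft³ remain.
Put B8 (9 ft³) in storage unit 2; 0 ft³ remain.
Put B9 (71 ft³) in storage unit 5; 4 ft³ remain.
Put B10 (56 ft³) in storage unit 6; 19 ft³ remain.
Put B11 (73 ft³) in storage unit 7; 2 ft³ remain.
Put B12 (74 ft³) in storage unit 8; 1 ft³ remain.
Put B13 (51 ft³) in storage unit 9; 24 ft³ remain.
Put B14 (11 ft³) in storage unit 3; 17 ft³ remain.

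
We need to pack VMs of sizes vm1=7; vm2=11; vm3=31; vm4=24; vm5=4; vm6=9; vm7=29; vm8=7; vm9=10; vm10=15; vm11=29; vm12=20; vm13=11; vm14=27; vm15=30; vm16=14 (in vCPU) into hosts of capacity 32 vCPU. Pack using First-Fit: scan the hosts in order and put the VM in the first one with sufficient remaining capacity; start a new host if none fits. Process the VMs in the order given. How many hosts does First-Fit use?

vm1 (7 vCPU) → host 1 (remaining 25 vCPU)
vm2 (11 vCPU) → host 1 (remaining 14 vCPU)
vm3 (31 vCPU) → host 2 (remaining 1 vCPU)
vm4 (24 vCPU) → host 3 (remaining 8 vCPU)
vm5 (4 vCPU) → host 1 (remaining 10 vCPU)
vm6 (9 vCPU) → host 1 (remaining 1 vCPU)
vm7 (29 vCPU) → host 4 (remaining 3 vCPU)
vm8 (7 vCPU) → host 3 (remaining 1 vCPU)
vm9 (10 vCPU) → host 5 (remaining 22 vCPU)
vm10 (15 vCPU) → host 5 (remaining 7 vCPU)
vm11 (29 vCPU) → host 6 (remaining 3 vCPU)
vm12 (20 vCPU) → host 7 (remaining 12 vCPU)
vm13 (11 vCPU) → host 7 (remaining 1 vCPU)
vm14 (27 vCPU) → host 8 (remaining 5 vCPU)
vm15 (30 vCPU) → host 9 (remaining 2 vCPU)
vm16 (14 vCPU) → host 10 (remaining 18 vCPU)

10 hosts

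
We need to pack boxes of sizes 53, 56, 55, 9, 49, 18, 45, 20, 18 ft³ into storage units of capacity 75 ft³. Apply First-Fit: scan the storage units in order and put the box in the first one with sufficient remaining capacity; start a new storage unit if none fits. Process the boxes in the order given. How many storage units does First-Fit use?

5

storage unit 1: place 53 ft³, 22 ft³ left
storage unit 2: place 56 ft³, 19 ft³ left
storage unit 3: place 55 ft³, 20 ft³ left
storage unit 1: place 9 ft³, 13 ft³ left
storage unit 4: place 49 ft³, 26 ft³ left
storage unit 2: place 18 ft³, 1 ft³ left
storage unit 5: place 45 ft³, 30 ft³ left
storage unit 3: place 20 ft³, 0 ft³ left
storage unit 4: place 18 ft³, 8 ft³ left
Final storage units: [53,9] [56,18] [55,20] [49,18] [45].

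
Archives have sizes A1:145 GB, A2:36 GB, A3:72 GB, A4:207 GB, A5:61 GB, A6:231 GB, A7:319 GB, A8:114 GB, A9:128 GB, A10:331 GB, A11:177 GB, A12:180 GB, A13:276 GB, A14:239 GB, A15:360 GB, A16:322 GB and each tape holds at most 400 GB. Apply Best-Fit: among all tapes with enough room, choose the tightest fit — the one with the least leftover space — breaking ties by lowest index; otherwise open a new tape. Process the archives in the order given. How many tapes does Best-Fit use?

Put A1 (145 GB) in tape 1; 255 GB remain.
Put A2 (36 GB) in tape 1; 219 GB remain.
Put A3 (72 GB) in tape 1; 147 GB remain.
Put A4 (207 GB) in tape 2; 193 GB remain.
Put A5 (61 GB) in tape 1; 86 GB remain.
Put A6 (231 GB) in tape 3; 169 GB remain.
Put A7 (319 GB) in tape 4; 81 GB remain.
Put A8 (114 GB) in tape 3; 55 GB remain.
Put A9 (128 GB) in tape 2; 65 GB remain.
Put A10 (331 GB) in tape 5; 69 GB remain.
Put A11 (177 GB) in tape 6; 223 GB remain.
Put A12 (180 GB) in tape 6; 43 GB remain.
Put A13 (276 GB) in tape 7; 124 GB remain.
Put A14 (239 GB) in tape 8; 161 GB remain.
Put A15 (360 GB) in tape 9; 40 GB remain.
Put A16 (322 GB) in tape 10; 78 GB remain.
Final tapes: [145,36,72,61] [207,128] [231,114] [319] [331] [177,180] [276] [239] [360] [322].

10 tapes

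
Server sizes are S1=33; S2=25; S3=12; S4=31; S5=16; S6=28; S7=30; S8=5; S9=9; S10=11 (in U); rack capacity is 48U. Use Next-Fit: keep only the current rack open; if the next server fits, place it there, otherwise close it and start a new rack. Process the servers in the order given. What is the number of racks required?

rack 1: place S1 (33U), 15U left
rack 2: place S2 (25U), 23U left
rack 2: place S3 (12U), 11U left
rack 3: place S4 (31U), 17U left
rack 3: place S5 (16U), 1U left
rack 4: place S6 (28U), 20U left
rack 5: place S7 (30U), 18U left
rack 5: place S8 (5U), 13U left
rack 5: place S9 (9U), 4U left
rack 6: place S10 (11U), 37U left

6 racks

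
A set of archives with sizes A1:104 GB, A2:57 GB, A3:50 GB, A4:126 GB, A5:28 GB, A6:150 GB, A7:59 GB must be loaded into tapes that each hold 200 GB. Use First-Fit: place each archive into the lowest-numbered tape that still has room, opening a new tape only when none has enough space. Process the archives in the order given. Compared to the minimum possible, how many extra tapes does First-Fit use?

First-Fit: [104,57,28] [50,126] [150] [59] → 4 tapes.
Total size 574 GB; any packing needs at least ⌈574/200⌉ = 3 tapes.
An optimal packing achieves that bound: [150,50] [126,59] [104,57,28] → 3 tapes.
Excess: 4 − 3 = 1.

1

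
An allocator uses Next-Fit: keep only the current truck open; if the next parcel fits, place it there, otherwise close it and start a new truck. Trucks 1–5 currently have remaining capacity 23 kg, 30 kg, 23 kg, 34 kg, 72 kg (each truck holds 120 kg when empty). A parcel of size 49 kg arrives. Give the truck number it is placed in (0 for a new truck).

Next-Fit only looks at truck 5, which has 72 kg free.
49 kg fits there.

5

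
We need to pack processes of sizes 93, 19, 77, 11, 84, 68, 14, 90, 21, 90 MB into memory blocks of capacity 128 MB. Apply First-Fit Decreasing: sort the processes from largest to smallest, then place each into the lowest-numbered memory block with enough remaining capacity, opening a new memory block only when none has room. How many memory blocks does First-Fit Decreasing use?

6 memory blocks

Sorted descending: 93, 90, 90, 84, 77, 68, 21, 19, 14, 11.
Put 93 MB in memory block 1; 35 MB remain.
Put 90 MB in memory block 2; 38 MB remain.
Put 90 MB in memory block 3; 38 MB remain.
Put 84 MB in memory block 4; 44 MB remain.
Put 77 MB in memory block 5; 51 MB remain.
Put 68 MB in memory block 6; 60 MB remain.
Put 21 MB in memory block 1; 14 MB remain.
Put 19 MB in memory block 2; 19 MB remain.
Put 14 MB in memory block 1; 0 MB remain.
Put 11 MB in memory block 2; 8 MB remain.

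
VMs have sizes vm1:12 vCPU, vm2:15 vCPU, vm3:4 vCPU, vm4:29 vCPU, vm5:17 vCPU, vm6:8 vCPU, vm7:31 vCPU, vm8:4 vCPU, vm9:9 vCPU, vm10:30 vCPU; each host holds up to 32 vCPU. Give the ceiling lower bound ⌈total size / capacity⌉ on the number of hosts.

5

Total size = 12 + 15 + 4 + 29 + 17 + 8 + 31 + 4 + 9 + 30 = 159 vCPU.
⌈159 / 32⌉ = 5.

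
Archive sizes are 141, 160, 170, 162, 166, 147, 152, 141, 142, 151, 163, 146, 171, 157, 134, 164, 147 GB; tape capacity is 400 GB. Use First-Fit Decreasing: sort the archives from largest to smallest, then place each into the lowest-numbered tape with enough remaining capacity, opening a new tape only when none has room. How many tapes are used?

Sorted descending: 171, 170, 166, 164, 163, 162, 160, 157, 152, 151, 147, 147, 146, 142, 141, 141, 134.
tape 1: place 171 GB, 229 GB left
tape 1: place 170 GB, 59 GB left
tape 2: place 166 GB, 234 GB left
tape 2: place 164 GB, 70 GB left
tape 3: place 163 GB, 237 GB left
tape 3: place 162 GB, 75 GB left
tape 4: place 160 GB, 240 GB left
tape 4: place 157 GB, 83 GB left
tape 5: place 152 GB, 248 GB left
tape 5: place 151 GB, 97 GB left
tape 6: place 147 GB, 253 GB left
tape 6: place 147 GB, 106 GB left
tape 7: place 146 GB, 254 GB left
tape 7: place 142 GB, 112 GB left
tape 8: place 141 GB, 259 GB left
tape 8: place 141 GB, 118 GB left
tape 9: place 134 GB, 266 GB left
Final tapes: [171,170] [166,164] [163,162] [160,157] [152,151] [147,147] [146,142] [141,141] [134].

9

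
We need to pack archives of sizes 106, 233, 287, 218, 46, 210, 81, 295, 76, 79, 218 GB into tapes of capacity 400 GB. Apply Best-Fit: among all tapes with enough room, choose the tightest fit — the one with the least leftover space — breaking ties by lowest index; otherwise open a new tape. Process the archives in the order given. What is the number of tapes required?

6

106 GB → tape 1 (remaining 294 GB)
233 GB → tape 1 (remaining 61 GB)
287 GB → tape 2 (remaining 113 GB)
218 GB → tape 3 (remaining 182 GB)
46 GB → tape 1 (remaining 15 GB)
210 GB → tape 4 (remaining 190 GB)
81 GB → tape 2 (remaining 32 GB)
295 GB → tape 5 (remaining 105 GB)
76 GB → tape 5 (remaining 29 GB)
79 GB → tape 3 (remaining 103 GB)
218 GB → tape 6 (remaining 182 GB)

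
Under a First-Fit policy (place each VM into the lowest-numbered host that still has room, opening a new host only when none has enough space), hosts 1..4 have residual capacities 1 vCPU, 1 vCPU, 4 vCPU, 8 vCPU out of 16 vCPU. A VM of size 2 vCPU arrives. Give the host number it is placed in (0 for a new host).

Hosts with room: host 3 (4 vCPU), host 4 (8 vCPU).
The first with room is host 3.

3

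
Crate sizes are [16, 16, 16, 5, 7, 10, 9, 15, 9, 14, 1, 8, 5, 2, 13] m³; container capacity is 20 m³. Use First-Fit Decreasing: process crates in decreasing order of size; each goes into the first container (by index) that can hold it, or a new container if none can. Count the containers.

Sorted descending: 16, 16, 16, 15, 14, 13, 10, 9, 9, 8, 7, 5, 5, 2, 1.
16 m³ → container 1 (remaining 4 m³)
16 m³ → container 2 (remaining 4 m³)
16 m³ → container 3 (remaining 4 m³)
15 m³ → container 4 (remaining 5 m³)
14 m³ → container 5 (remaining 6 m³)
13 m³ → container 6 (remaining 7 m³)
10 m³ → container 7 (remaining 10 m³)
9 m³ → container 7 (remaining 1 m³)
9 m³ → container 8 (remaining 11 m³)
8 m³ → container 8 (remaining 3 m³)
7 m³ → container 6 (remaining 0 m³)
5 m³ → container 4 (remaining 0 m³)
5 m³ → container 5 (remaining 1 m³)
2 m³ → container 1 (remaining 2 m³)
1 m³ → container 1 (remaining 1 m³)

8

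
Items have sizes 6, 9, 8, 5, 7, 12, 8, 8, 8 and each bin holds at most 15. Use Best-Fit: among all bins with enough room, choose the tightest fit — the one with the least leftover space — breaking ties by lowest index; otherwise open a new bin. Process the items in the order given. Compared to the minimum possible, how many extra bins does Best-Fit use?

Best-Fit: [6,9] [8,5] [7,8] [12] [8] [8] → 6 bins.
6 items exceed 7.5 (half the capacity), and no two of those can share a bin, so at least 6 bins are needed.
So 6 is already optimal.

0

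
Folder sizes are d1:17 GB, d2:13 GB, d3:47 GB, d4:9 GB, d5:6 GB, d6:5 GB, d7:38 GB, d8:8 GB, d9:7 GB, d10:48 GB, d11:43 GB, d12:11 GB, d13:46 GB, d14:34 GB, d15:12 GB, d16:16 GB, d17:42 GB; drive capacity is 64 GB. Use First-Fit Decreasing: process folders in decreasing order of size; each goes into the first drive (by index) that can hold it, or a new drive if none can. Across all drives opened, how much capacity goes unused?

Sorted descending: 48, 47, 46, 43, 42, 38, 34, 17, 16, 13, 12, 11, 9, 8, 7, 6, 5.
48 GB → drive 1 (remaining 16 GB)
47 GB → drive 2 (remaining 17 GB)
46 GB → drive 3 (remaining 18 GB)
43 GB → drive 4 (remaining 21 GB)
42 GB → drive 5 (remaining 22 GB)
38 GB → drive 6 (remaining 26 GB)
34 GB → drive 7 (remaining 30 GB)
17 GB → drive 2 (remaining 0 GB)
16 GB → drive 1 (remaining 0 GB)
13 GB → drive 3 (remaining 5 GB)
12 GB → drive 4 (remaining 9 GB)
11 GB → drive 5 (remaining 11 GB)
9 GB → drive 4 (remaining 0 GB)
8 GB → drive 5 (remaining 3 GB)
7 GB → drive 6 (remaining 19 GB)
6 GB → drive 6 (remaining 13 GB)
5 GB → drive 3 (remaining 0 GB)
7 drives × 64 GB = 448 GB; used 402 GB; unused 46 GB.

46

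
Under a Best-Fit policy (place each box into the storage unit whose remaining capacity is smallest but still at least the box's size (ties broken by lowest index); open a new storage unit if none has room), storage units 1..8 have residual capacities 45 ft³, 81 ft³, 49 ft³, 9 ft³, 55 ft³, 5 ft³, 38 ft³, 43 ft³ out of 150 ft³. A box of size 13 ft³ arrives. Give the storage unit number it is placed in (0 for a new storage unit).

Storage units with room: storage unit 1 (45 ft³), storage unit 2 (81 ft³), storage unit 3 (49 ft³), storage unit 5 (55 ft³), storage unit 7 (38 ft³), storage unit 8 (43 ft³).
Tightest fit is storage unit 7 with 38 ft³ free.

7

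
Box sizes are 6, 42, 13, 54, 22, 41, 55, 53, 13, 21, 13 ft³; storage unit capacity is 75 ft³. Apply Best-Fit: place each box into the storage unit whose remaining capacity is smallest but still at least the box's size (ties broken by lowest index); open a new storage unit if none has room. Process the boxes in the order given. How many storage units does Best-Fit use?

6 ft³ → storage unit 1 (remaining 69 ft³)
42 ft³ → storage unit 1 (remaining 27 ft³)
13 ft³ → storage unit 1 (remaining 14 ft³)
54 ft³ → storage unit 2 (remaining 21 ft³)
22 ft³ → storage unit 3 (remaining 53 ft³)
41 ft³ → storage unit 3 (remaining 12 ft³)
55 ft³ → storage unit 4 (remaining 20 ft³)
53 ft³ → storage unit 5 (remaining 22 ft³)
13 ft³ → storage unit 1 (remaining 1 ft³)
21 ft³ → storage unit 2 (remaining 0 ft³)
13 ft³ → storage unit 4 (remaining 7 ft³)

5 storage units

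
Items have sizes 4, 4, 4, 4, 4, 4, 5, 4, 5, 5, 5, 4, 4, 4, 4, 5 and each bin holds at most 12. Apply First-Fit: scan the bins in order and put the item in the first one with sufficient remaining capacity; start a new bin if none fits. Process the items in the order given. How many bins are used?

7 bins

Put 4 in bin 1; 8 remain.
Put 4 in bin 1; 4 remain.
Put 4 in bin 1; 0 remain.
Put 4 in bin 2; 8 remain.
Put 4 in bin 2; 4 remain.
Put 4 in bin 2; 0 remain.
Put 5 in bin 3; 7 remain.
Put 4 in bin 3; 3 remain.
Put 5 in bin 4; 7 remain.
Put 5 in bin 4; 2 remain.
Put 5 in bin 5; 7 remain.
Put 4 in bin 5; 3 remain.
Put 4 in bin 6; 8 remain.
Put 4 in bin 6; 4 remain.
Put 4 in bin 6; 0 remain.
Put 5 in bin 7; 7 remain.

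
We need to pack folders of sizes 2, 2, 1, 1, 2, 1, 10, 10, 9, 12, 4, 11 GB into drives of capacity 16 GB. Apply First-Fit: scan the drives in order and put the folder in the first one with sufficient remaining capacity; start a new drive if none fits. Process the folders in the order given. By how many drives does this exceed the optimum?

First-Fit: [2,2,1,1,2,1,4] [10] [10] [9] [12] [11] → 6 drives.
Total size 65 GB; any packing needs at least ⌈65/16⌉ = 5 drives.
An optimal packing achieves that bound: [12,4] [11,2,2,1] [10,2,1,1] [10] [9] → 5 drives.
Excess: 6 − 5 = 1.

1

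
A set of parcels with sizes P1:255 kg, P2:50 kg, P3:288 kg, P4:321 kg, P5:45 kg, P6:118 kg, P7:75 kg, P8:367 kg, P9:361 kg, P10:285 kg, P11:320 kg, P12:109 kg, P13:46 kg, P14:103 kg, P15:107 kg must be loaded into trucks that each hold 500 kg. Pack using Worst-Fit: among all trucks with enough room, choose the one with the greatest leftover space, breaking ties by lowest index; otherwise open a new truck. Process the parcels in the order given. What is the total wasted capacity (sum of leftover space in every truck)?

P1 (255 kg) → truck 1 (remaining 245 kg)
P2 (50 kg) → truck 1 (remaining 195 kg)
P3 (288 kg) → truck 2 (remaining 212 kg)
P4 (321 kg) → truck 3 (remaining 179 kg)
P5 (45 kg) → truck 2 (remaining 167 kg)
P6 (118 kg) → truck 1 (remaining 77 kg)
P7 (75 kg) → truck 3 (remaining 104 kg)
P8 (367 kg) → truck 4 (remaining 133 kg)
P9 (361 kg) → truck 5 (remaining 139 kg)
P10 (285 kg) → truck 6 (remaining 215 kg)
P11 (320 kg) → truck 7 (remaining 180 kg)
P12 (109 kg) → truck 6 (remaining 106 kg)
P13 (46 kg) → truck 7 (remaining 134 kg)
P14 (103 kg) → truck 2 (remaining 64 kg)
P15 (107 kg) → truck 5 (remaining 32 kg)
7 trucks × 500 kg = 3500 kg; used 2850 kg; unused 650 kg.

650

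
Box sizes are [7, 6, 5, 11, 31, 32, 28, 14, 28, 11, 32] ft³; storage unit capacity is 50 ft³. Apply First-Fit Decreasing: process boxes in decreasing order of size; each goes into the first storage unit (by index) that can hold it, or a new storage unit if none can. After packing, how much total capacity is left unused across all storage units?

45

Sorted descending: 32, 32, 31, 28, 28, 14, 11, 11, 7, 6, 5.
storage unit 1: place 32 ft³, 18 ft³ left
storage unit 2: place 32 ft³, 18 ft³ left
storage unit 3: place 31 ft³, 19 ft³ left
storage unit 4: place 28 ft³, 22 ft³ left
storage unit 5: place 28 ft³, 22 ft³ left
storage unit 1: place 14 ft³, 4 ft³ left
storage unit 2: place 11 ft³, 7 ft³ left
storage unit 3: place 11 ft³, 8 ft³ left
storage unit 2: place 7 ft³, 0 ft³ left
storage unit 3: place 6 ft³, 2 ft³ left
storage unit 4: place 5 ft³, 17 ft³ left
5 storage units × 50 ft³ = 250 ft³; used 205 ft³; unused 45 ft³.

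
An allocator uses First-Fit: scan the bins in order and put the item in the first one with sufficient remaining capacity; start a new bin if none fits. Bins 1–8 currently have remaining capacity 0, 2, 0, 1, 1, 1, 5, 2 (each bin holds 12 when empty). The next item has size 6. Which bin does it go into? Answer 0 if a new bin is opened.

0

No bin has ≥ 6 free, so a new bin is opened.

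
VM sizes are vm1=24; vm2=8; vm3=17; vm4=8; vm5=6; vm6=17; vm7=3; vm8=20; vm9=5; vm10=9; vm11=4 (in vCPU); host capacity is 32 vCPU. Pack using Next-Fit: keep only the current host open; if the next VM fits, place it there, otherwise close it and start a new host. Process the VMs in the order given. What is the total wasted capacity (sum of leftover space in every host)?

Put vm1 (24 vCPU) in host 1; 8 vCPU remain.
Put vm2 (8 vCPU) in host 1; 0 vCPU remain.
Put vm3 (17 vCPU) in host 2; 15 vCPU remain.
Put vm4 (8 vCPU) in host 2; 7 vCPU remain.
Put vm5 (6 vCPU) in host 2; 1 vCPU remain.
Put vm6 (17 vCPU) in host 3; 15 vCPU remain.
Put vm7 (3 vCPU) in host 3; 12 vCPU remain.
Put vm8 (20 vCPU) in host 4; 12 vCPU remain.
Put vm9 (5 vCPU) in host 4; 7 vCPU remain.
Put vm10 (9 vCPU) in host 5; 23 vCPU remain.
Put vm11 (4 vCPU) in host 5; 19 vCPU remain.
5 hosts × 32 vCPU = 160 vCPU; used 121 vCPU; unused 39 vCPU.

39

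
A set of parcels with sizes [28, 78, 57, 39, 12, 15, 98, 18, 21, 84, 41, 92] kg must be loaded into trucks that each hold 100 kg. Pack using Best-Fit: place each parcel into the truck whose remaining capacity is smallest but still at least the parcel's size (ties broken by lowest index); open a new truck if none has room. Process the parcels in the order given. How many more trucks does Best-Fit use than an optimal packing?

1

Best-Fit: [28,57,12] [78,15] [39,18,21] [98] [84] [41] [92] → 7 trucks.
Total size 583 kg; any packing needs at least ⌈583/100⌉ = 6 trucks.
An optimal packing achieves that bound: [98] [92] [84,15] [78,21] [57,41] [39,28,18,12] → 6 trucks.
Excess: 7 − 6 = 1.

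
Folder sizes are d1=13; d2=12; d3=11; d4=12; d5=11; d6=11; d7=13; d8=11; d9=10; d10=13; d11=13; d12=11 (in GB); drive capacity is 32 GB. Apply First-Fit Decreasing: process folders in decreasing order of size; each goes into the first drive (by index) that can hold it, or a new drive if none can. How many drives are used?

Sorted descending: 13, 13, 13, 13, 12, 12, 11, 11, 11, 11, 11, 10.
13 GB → drive 1 (remaining 19 GB)
13 GB → drive 1 (remaining 6 GB)
13 GB → drive 2 (remaining 19 GB)
13 GB → drive 2 (remaining 6 GB)
12 GB → drive 3 (remaining 20 GB)
12 GB → drive 3 (remaining 8 GB)
11 GB → drive 4 (remaining 21 GB)
11 GB → drive 4 (remaining 10 GB)
11 GB → drive 5 (remaining 21 GB)
11 GB → drive 5 (remaining 10 GB)
11 GB → drive 6 (remaining 21 GB)
10 GB → drive 4 (remaining 0 GB)
Final drives: [13,13] [13,13] [12,12] [11,11,10] [11,11] [11].

6 drives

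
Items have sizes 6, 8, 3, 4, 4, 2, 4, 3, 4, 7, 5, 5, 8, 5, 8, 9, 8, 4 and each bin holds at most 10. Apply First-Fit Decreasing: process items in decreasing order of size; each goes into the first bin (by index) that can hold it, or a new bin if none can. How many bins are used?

11

Sorted descending: 9, 8, 8, 8, 8, 7, 6, 5, 5, 5, 4, 4, 4, 4, 4, 3, 3, 2.
9 → bin 1 (remaining 1)
8 → bin 2 (remaining 2)
8 → bin 3 (remaining 2)
8 → bin 4 (remaining 2)
8 → bin 5 (remaining 2)
7 → bin 6 (remaining 3)
6 → bin 7 (remaining 4)
5 → bin 8 (remaining 5)
5 → bin 8 (remaining 0)
5 → bin 9 (remaining 5)
4 → bin 7 (remaining 0)
4 → bin 9 (remaining 1)
4 → bin 10 (remaining 6)
4 → bin 10 (remaining 2)
4 → bin 11 (remaining 6)
3 → bin 6 (remaining 0)
3 → bin 11 (remaining 3)
2 → bin 2 (remaining 0)
Final bins: [9] [8,2] [8] [8] [8] [7,3] [6,4] [5,5] [5,4] [4,4] [4,3].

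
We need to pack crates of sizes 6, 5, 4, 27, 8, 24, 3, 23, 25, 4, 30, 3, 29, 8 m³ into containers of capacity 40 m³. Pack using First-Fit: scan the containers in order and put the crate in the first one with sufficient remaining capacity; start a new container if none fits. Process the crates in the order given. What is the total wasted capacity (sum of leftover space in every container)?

6 m³ → container 1 (remaining 34 m³)
5 m³ → container 1 (remaining 29 m³)
4 m³ → container 1 (remaining 25 m³)
27 m³ → container 2 (remaining 13 m³)
8 m³ → container 1 (remaining 17 m³)
24 m³ → container 3 (remaining 16 m³)
3 m³ → container 1 (remaining 14 m³)
23 m³ → container 4 (remaining 17 m³)
25 m³ → container 5 (remaining 15 m³)
4 m³ → container 1 (remaining 10 m³)
30 m³ → container 6 (remaining 10 m³)
3 m³ → container 1 (remaining 7 m³)
29 m³ → container 7 (remaining 11 m³)
8 m³ → container 2 (remaining 5 m³)
7 containers × 40 m³ = 280 m³; used 199 m³; unused 81 m³.

81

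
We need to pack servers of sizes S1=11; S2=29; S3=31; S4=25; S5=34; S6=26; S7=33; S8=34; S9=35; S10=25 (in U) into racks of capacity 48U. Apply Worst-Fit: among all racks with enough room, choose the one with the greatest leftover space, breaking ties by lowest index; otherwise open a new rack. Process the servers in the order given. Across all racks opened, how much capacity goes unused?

rack 1: place S1 (11U), 37U left
rack 1: place S2 (29U), 8U left
rack 2: place S3 (31U), 17U left
rack 3: place S4 (25U), 23U left
rack 4: place S5 (34U), 14U left
rack 5: place S6 (26U), 22U left
rack 6: place S7 (33U), 15U left
rack 7: place S8 (34U), 14U left
rack 8: place S9 (35U), 13U left
rack 9: place S10 (25U), 23U left
9 racks × 48U = 432U; used 283U; unused 149U.

149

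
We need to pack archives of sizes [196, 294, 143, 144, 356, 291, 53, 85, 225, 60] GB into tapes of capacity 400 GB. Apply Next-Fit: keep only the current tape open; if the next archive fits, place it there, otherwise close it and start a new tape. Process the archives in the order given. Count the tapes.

6

Put 196 GB in tape 1; 204 GB remain.
Put 294 GB in tape 2; 106 GB remain.
Put 143 GB in tape 3; 257 GB remain.
Put 144 GB in tape 3; 113 GB remain.
Put 356 GB in tape 4; 44 GB remain.
Put 291 GB in tape 5; 109 GB remain.
Put 53 GB in tape 5; 56 GB remain.
Put 85 GB in tape 6; 315 GB remain.
Put 225 GB in tape 6; 90 GB remain.
Put 60 GB in tape 6; 30 GB remain.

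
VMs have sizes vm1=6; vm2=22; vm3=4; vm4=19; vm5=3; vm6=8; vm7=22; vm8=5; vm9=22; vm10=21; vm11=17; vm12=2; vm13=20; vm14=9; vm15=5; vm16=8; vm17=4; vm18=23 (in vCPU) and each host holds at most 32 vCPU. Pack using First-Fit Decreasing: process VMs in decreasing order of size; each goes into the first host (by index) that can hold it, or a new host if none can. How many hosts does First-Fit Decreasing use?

Sorted descending: 23, 22, 22, 22, 21, 20, 19, 17, 9, 8, 8, 6, 5, 5, 4, 4, 3, 2.
23 vCPU → host 1 (remaining 9 vCPU)
22 vCPU → host 2 (remaining 10 vCPU)
22 vCPU → host 3 (remaining 10 vCPU)
22 vCPU → host 4 (remaining 10 vCPU)
21 vCPU → host 5 (remaining 11 vCPU)
20 vCPU → host 6 (remaining 12 vCPU)
19 vCPU → host 7 (remaining 13 vCPU)
17 vCPU → host 8 (remaining 15 vCPU)
9 vCPU → host 1 (remaining 0 vCPU)
8 vCPU → host 2 (remaining 2 vCPU)
8 vCPU → host 3 (remaining 2 vCPU)
6 vCPU → host 4 (remaining 4 vCPU)
5 vCPU → host 5 (remaining 6 vCPU)
5 vCPU → host 5 (remaining 1 vCPU)
4 vCPU → host 4 (remaining 0 vCPU)
4 vCPU → host 6 (remaining 8 vCPU)
3 vCPU → host 6 (remaining 5 vCPU)
2 vCPU → host 2 (remaining 0 vCPU)

8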